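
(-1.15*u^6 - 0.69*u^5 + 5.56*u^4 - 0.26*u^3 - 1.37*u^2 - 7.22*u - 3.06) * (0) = 0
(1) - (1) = 0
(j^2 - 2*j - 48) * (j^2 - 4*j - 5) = j^4 - 6*j^3 - 45*j^2 + 202*j + 240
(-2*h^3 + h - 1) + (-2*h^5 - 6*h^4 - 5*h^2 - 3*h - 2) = -2*h^5 - 6*h^4 - 2*h^3 - 5*h^2 - 2*h - 3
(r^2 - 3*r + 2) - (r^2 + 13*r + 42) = -16*r - 40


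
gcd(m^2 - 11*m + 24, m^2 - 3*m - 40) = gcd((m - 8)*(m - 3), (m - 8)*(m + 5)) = m - 8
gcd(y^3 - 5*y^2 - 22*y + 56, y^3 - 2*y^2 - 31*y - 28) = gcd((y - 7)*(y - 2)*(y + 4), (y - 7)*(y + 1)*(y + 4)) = y^2 - 3*y - 28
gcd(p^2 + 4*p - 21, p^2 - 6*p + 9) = p - 3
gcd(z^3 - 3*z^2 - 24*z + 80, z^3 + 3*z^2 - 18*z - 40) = z^2 + z - 20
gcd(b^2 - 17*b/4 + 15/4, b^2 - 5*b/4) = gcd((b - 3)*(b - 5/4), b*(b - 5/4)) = b - 5/4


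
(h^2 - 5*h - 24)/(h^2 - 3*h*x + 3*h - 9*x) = (8 - h)/(-h + 3*x)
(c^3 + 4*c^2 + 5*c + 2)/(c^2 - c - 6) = (c^2 + 2*c + 1)/(c - 3)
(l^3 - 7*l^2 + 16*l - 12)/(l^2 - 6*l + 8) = (l^2 - 5*l + 6)/(l - 4)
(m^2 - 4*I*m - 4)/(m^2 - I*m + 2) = (m - 2*I)/(m + I)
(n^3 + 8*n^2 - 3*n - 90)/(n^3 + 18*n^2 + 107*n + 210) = (n - 3)/(n + 7)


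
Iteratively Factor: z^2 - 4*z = (z)*(z - 4)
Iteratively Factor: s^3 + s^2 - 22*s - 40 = (s + 4)*(s^2 - 3*s - 10) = (s + 2)*(s + 4)*(s - 5)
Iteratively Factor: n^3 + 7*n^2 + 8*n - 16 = (n + 4)*(n^2 + 3*n - 4) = (n - 1)*(n + 4)*(n + 4)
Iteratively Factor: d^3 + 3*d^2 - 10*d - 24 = (d - 3)*(d^2 + 6*d + 8) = (d - 3)*(d + 2)*(d + 4)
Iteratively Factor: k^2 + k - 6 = (k - 2)*(k + 3)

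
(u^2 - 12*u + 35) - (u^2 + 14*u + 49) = -26*u - 14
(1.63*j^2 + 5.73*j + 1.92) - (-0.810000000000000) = 1.63*j^2 + 5.73*j + 2.73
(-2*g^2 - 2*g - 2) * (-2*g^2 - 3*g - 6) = 4*g^4 + 10*g^3 + 22*g^2 + 18*g + 12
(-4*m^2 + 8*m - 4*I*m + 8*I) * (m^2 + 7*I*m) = -4*m^4 + 8*m^3 - 32*I*m^3 + 28*m^2 + 64*I*m^2 - 56*m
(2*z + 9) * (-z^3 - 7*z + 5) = -2*z^4 - 9*z^3 - 14*z^2 - 53*z + 45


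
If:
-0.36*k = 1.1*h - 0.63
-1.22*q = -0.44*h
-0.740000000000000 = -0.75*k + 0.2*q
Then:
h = 0.24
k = 1.01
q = 0.09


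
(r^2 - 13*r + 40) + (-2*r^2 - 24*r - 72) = -r^2 - 37*r - 32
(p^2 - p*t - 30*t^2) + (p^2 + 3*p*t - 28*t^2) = 2*p^2 + 2*p*t - 58*t^2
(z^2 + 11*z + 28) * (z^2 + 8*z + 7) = z^4 + 19*z^3 + 123*z^2 + 301*z + 196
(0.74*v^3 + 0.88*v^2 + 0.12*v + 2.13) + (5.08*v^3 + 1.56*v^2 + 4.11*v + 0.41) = 5.82*v^3 + 2.44*v^2 + 4.23*v + 2.54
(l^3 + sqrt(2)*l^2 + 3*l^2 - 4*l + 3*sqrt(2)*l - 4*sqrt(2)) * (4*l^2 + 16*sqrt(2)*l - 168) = 4*l^5 + 12*l^4 + 20*sqrt(2)*l^4 - 152*l^3 + 60*sqrt(2)*l^3 - 408*l^2 - 248*sqrt(2)*l^2 - 504*sqrt(2)*l + 544*l + 672*sqrt(2)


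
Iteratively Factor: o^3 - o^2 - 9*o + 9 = (o - 3)*(o^2 + 2*o - 3) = (o - 3)*(o + 3)*(o - 1)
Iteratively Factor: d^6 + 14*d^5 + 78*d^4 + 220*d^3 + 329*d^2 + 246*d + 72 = (d + 4)*(d^5 + 10*d^4 + 38*d^3 + 68*d^2 + 57*d + 18) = (d + 3)*(d + 4)*(d^4 + 7*d^3 + 17*d^2 + 17*d + 6) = (d + 3)^2*(d + 4)*(d^3 + 4*d^2 + 5*d + 2) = (d + 1)*(d + 3)^2*(d + 4)*(d^2 + 3*d + 2) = (d + 1)*(d + 2)*(d + 3)^2*(d + 4)*(d + 1)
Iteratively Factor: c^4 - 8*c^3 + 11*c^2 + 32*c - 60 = (c - 2)*(c^3 - 6*c^2 - c + 30) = (c - 2)*(c + 2)*(c^2 - 8*c + 15) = (c - 3)*(c - 2)*(c + 2)*(c - 5)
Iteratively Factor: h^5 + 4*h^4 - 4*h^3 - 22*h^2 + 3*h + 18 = (h + 3)*(h^4 + h^3 - 7*h^2 - h + 6) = (h - 2)*(h + 3)*(h^3 + 3*h^2 - h - 3) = (h - 2)*(h + 1)*(h + 3)*(h^2 + 2*h - 3) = (h - 2)*(h + 1)*(h + 3)^2*(h - 1)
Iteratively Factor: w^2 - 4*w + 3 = (w - 1)*(w - 3)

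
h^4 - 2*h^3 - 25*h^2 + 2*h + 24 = (h - 6)*(h - 1)*(h + 1)*(h + 4)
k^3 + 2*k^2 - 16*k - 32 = (k - 4)*(k + 2)*(k + 4)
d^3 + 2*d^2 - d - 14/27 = (d - 2/3)*(d + 1/3)*(d + 7/3)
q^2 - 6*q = q*(q - 6)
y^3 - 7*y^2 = y^2*(y - 7)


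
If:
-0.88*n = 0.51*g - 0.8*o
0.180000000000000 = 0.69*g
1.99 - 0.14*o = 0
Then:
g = 0.26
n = 12.77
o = 14.21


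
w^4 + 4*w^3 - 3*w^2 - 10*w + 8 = (w - 1)^2*(w + 2)*(w + 4)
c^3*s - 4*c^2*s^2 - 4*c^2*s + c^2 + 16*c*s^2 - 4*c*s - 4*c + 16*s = (c - 4)*(c - 4*s)*(c*s + 1)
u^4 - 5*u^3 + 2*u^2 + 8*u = u*(u - 4)*(u - 2)*(u + 1)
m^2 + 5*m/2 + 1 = (m + 1/2)*(m + 2)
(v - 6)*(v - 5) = v^2 - 11*v + 30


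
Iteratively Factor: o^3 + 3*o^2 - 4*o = (o + 4)*(o^2 - o) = (o - 1)*(o + 4)*(o)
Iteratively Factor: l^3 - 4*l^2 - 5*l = (l - 5)*(l^2 + l) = l*(l - 5)*(l + 1)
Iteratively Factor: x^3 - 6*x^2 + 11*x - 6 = (x - 1)*(x^2 - 5*x + 6) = (x - 2)*(x - 1)*(x - 3)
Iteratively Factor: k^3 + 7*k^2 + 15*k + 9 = (k + 3)*(k^2 + 4*k + 3) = (k + 3)^2*(k + 1)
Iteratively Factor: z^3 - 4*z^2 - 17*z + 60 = (z + 4)*(z^2 - 8*z + 15) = (z - 3)*(z + 4)*(z - 5)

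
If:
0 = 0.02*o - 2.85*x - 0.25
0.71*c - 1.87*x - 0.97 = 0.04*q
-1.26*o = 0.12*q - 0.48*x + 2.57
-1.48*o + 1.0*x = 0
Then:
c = -0.06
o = -0.06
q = -21.14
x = -0.09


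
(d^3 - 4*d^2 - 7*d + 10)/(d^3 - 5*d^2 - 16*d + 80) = (d^2 + d - 2)/(d^2 - 16)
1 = 1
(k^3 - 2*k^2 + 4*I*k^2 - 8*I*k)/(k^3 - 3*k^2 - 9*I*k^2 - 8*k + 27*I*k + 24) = (k^3 + k^2*(-2 + 4*I) - 8*I*k)/(k^3 + k^2*(-3 - 9*I) + k*(-8 + 27*I) + 24)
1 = 1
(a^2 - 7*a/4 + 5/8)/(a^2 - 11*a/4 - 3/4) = (-8*a^2 + 14*a - 5)/(2*(-4*a^2 + 11*a + 3))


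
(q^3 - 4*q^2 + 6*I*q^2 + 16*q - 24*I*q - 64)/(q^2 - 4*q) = q + 6*I + 16/q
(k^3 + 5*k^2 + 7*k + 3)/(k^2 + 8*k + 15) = (k^2 + 2*k + 1)/(k + 5)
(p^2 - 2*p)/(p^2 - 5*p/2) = 2*(p - 2)/(2*p - 5)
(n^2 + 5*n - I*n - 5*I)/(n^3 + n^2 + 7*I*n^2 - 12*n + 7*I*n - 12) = (n^2 + n*(5 - I) - 5*I)/(n^3 + n^2*(1 + 7*I) + n*(-12 + 7*I) - 12)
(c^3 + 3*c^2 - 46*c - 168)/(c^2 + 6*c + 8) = (c^2 - c - 42)/(c + 2)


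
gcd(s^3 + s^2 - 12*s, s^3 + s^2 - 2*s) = s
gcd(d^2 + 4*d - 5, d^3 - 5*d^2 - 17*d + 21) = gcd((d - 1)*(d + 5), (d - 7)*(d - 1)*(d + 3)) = d - 1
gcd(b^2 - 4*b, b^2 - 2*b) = b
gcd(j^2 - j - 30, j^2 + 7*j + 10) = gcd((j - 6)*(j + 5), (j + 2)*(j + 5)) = j + 5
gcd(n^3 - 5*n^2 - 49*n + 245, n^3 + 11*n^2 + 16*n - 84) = n + 7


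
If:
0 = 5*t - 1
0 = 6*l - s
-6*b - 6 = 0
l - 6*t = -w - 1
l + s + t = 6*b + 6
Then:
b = -1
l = -1/35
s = -6/35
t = 1/5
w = 8/35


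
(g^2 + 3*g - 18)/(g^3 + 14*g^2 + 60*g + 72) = (g - 3)/(g^2 + 8*g + 12)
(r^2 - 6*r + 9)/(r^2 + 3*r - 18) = (r - 3)/(r + 6)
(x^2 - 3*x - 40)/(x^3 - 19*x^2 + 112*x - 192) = (x + 5)/(x^2 - 11*x + 24)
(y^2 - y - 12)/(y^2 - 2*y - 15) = (y - 4)/(y - 5)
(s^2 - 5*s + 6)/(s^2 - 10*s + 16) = (s - 3)/(s - 8)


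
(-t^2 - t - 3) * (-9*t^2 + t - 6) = 9*t^4 + 8*t^3 + 32*t^2 + 3*t + 18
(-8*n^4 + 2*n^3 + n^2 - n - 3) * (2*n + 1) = -16*n^5 - 4*n^4 + 4*n^3 - n^2 - 7*n - 3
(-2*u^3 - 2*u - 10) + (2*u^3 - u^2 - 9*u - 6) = -u^2 - 11*u - 16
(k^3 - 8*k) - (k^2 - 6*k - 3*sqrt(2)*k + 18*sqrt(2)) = k^3 - k^2 - 2*k + 3*sqrt(2)*k - 18*sqrt(2)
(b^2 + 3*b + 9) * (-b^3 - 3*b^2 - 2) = -b^5 - 6*b^4 - 18*b^3 - 29*b^2 - 6*b - 18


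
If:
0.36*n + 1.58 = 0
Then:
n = -4.39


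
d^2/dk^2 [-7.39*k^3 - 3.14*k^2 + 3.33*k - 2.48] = -44.34*k - 6.28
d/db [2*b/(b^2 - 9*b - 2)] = 2*(-b^2 - 2)/(b^4 - 18*b^3 + 77*b^2 + 36*b + 4)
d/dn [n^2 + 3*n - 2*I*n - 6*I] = 2*n + 3 - 2*I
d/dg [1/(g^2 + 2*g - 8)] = 2*(-g - 1)/(g^2 + 2*g - 8)^2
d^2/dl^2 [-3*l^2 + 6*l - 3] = -6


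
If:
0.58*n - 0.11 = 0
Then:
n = 0.19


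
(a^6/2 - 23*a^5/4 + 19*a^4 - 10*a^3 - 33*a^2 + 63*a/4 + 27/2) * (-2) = -a^6 + 23*a^5/2 - 38*a^4 + 20*a^3 + 66*a^2 - 63*a/2 - 27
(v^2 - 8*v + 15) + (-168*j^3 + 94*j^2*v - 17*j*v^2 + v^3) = -168*j^3 + 94*j^2*v - 17*j*v^2 + v^3 + v^2 - 8*v + 15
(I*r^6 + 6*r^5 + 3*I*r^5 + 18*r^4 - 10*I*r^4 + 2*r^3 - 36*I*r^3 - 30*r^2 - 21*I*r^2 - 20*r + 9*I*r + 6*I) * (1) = I*r^6 + 6*r^5 + 3*I*r^5 + 18*r^4 - 10*I*r^4 + 2*r^3 - 36*I*r^3 - 30*r^2 - 21*I*r^2 - 20*r + 9*I*r + 6*I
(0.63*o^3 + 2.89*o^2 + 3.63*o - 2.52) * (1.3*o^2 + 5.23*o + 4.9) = 0.819*o^5 + 7.0519*o^4 + 22.9207*o^3 + 29.8699*o^2 + 4.6074*o - 12.348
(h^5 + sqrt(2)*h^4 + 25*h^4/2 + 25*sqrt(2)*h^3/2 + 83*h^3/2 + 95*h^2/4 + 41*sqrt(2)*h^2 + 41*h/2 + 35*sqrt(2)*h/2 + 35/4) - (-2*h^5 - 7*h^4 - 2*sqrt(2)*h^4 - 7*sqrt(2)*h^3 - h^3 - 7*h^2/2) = 3*h^5 + 3*sqrt(2)*h^4 + 39*h^4/2 + 39*sqrt(2)*h^3/2 + 85*h^3/2 + 109*h^2/4 + 41*sqrt(2)*h^2 + 41*h/2 + 35*sqrt(2)*h/2 + 35/4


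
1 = 1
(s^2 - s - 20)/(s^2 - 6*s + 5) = (s + 4)/(s - 1)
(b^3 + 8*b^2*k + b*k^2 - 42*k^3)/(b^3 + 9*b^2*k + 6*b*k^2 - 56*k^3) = (b + 3*k)/(b + 4*k)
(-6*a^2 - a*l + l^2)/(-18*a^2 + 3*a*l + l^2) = (2*a + l)/(6*a + l)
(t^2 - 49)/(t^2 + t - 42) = (t - 7)/(t - 6)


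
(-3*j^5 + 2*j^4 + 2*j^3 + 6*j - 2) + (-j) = -3*j^5 + 2*j^4 + 2*j^3 + 5*j - 2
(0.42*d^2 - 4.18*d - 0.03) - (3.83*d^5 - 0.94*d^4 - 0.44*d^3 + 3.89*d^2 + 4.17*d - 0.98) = -3.83*d^5 + 0.94*d^4 + 0.44*d^3 - 3.47*d^2 - 8.35*d + 0.95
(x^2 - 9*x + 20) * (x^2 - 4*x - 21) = x^4 - 13*x^3 + 35*x^2 + 109*x - 420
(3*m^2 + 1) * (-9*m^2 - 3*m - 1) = -27*m^4 - 9*m^3 - 12*m^2 - 3*m - 1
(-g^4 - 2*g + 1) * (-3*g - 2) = 3*g^5 + 2*g^4 + 6*g^2 + g - 2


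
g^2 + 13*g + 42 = (g + 6)*(g + 7)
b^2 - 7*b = b*(b - 7)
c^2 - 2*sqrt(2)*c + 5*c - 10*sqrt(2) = (c + 5)*(c - 2*sqrt(2))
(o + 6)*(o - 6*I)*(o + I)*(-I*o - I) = -I*o^4 - 5*o^3 - 7*I*o^3 - 35*o^2 - 12*I*o^2 - 30*o - 42*I*o - 36*I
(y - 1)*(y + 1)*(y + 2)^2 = y^4 + 4*y^3 + 3*y^2 - 4*y - 4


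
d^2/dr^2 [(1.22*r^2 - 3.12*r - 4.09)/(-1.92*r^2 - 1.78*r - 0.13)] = (31.34208*r^3 + 92.291328*r^2 + 79.195392*r + 22.390612)/(7.077888*r^6 + 19.685376*r^5 + 19.68768*r^4 + 8.30548*r^3 + 1.33302*r^2 + 0.090246*r + 0.002197)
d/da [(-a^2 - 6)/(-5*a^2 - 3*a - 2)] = (3*a^2 - 56*a - 18)/(25*a^4 + 30*a^3 + 29*a^2 + 12*a + 4)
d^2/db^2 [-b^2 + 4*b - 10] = -2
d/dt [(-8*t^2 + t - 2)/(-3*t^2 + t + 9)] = (-5*t^2 - 156*t + 11)/(9*t^4 - 6*t^3 - 53*t^2 + 18*t + 81)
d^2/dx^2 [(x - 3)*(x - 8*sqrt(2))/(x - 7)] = 8*(7 - 8*sqrt(2))/(x^3 - 21*x^2 + 147*x - 343)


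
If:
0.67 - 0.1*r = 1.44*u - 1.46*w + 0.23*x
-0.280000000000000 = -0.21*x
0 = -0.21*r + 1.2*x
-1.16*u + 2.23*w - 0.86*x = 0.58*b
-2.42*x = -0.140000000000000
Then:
No Solution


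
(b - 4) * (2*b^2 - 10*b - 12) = 2*b^3 - 18*b^2 + 28*b + 48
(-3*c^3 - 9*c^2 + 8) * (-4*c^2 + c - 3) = 12*c^5 + 33*c^4 - 5*c^2 + 8*c - 24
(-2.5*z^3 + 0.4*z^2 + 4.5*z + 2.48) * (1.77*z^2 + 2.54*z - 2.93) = -4.425*z^5 - 5.642*z^4 + 16.306*z^3 + 14.6476*z^2 - 6.8858*z - 7.2664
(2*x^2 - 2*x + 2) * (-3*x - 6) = -6*x^3 - 6*x^2 + 6*x - 12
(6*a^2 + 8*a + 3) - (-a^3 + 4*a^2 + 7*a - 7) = a^3 + 2*a^2 + a + 10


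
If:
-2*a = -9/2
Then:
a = 9/4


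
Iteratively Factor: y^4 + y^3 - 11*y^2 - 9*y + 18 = (y - 3)*(y^3 + 4*y^2 + y - 6) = (y - 3)*(y - 1)*(y^2 + 5*y + 6) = (y - 3)*(y - 1)*(y + 3)*(y + 2)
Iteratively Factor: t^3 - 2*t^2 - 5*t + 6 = (t + 2)*(t^2 - 4*t + 3) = (t - 1)*(t + 2)*(t - 3)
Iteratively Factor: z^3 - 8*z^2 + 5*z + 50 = (z + 2)*(z^2 - 10*z + 25) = (z - 5)*(z + 2)*(z - 5)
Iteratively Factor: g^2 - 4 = (g + 2)*(g - 2)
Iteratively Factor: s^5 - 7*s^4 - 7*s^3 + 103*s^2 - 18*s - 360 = (s - 5)*(s^4 - 2*s^3 - 17*s^2 + 18*s + 72) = (s - 5)*(s + 2)*(s^3 - 4*s^2 - 9*s + 36) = (s - 5)*(s + 2)*(s + 3)*(s^2 - 7*s + 12) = (s - 5)*(s - 4)*(s + 2)*(s + 3)*(s - 3)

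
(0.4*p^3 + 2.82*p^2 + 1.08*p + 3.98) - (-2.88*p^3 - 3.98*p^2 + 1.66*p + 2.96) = 3.28*p^3 + 6.8*p^2 - 0.58*p + 1.02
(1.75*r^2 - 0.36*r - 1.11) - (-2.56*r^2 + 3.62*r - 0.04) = 4.31*r^2 - 3.98*r - 1.07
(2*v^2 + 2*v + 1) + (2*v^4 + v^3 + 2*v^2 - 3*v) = 2*v^4 + v^3 + 4*v^2 - v + 1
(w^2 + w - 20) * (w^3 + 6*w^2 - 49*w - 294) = w^5 + 7*w^4 - 63*w^3 - 463*w^2 + 686*w + 5880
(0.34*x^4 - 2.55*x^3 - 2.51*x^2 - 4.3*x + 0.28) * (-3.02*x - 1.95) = -1.0268*x^5 + 7.038*x^4 + 12.5527*x^3 + 17.8805*x^2 + 7.5394*x - 0.546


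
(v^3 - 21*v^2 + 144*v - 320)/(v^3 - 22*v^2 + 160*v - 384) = (v - 5)/(v - 6)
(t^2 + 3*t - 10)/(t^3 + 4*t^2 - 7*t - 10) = 1/(t + 1)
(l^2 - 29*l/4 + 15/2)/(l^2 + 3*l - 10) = (4*l^2 - 29*l + 30)/(4*(l^2 + 3*l - 10))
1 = 1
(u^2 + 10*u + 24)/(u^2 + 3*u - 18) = (u + 4)/(u - 3)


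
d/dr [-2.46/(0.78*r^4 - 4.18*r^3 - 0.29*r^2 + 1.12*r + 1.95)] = (7.6752*r^3 - 30.8484*r^2 - 1.4268*r + 2.7552)/(0.78*r^4 - 4.18*r^3 - 0.29*r^2 + 1.12*r + 1.95)^2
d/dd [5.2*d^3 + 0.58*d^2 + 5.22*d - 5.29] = 15.6*d^2 + 1.16*d + 5.22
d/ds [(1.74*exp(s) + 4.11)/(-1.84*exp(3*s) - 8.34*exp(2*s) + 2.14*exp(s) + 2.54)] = (6.4032*exp(3*s) + 37.1988*exp(2*s) + 68.5548*exp(s) - 4.3758)*exp(s)/(3.3856*exp(6*s) + 30.6912*exp(5*s) + 61.6804*exp(4*s) - 45.0424*exp(3*s) - 37.7876*exp(2*s) + 10.8712*exp(s) + 6.4516)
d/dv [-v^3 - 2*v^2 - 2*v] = -3*v^2 - 4*v - 2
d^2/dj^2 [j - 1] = 0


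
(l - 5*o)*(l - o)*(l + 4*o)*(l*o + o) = l^4*o - 2*l^3*o^2 + l^3*o - 19*l^2*o^3 - 2*l^2*o^2 + 20*l*o^4 - 19*l*o^3 + 20*o^4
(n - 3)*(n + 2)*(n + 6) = n^3 + 5*n^2 - 12*n - 36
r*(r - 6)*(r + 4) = r^3 - 2*r^2 - 24*r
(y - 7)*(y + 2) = y^2 - 5*y - 14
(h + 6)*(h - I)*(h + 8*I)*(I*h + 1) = I*h^4 - 6*h^3 + 6*I*h^3 - 36*h^2 + 15*I*h^2 + 8*h + 90*I*h + 48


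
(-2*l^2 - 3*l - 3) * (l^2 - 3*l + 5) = -2*l^4 + 3*l^3 - 4*l^2 - 6*l - 15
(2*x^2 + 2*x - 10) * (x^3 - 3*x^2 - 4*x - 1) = 2*x^5 - 4*x^4 - 24*x^3 + 20*x^2 + 38*x + 10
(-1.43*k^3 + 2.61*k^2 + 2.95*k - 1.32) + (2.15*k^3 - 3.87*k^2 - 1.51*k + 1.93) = 0.72*k^3 - 1.26*k^2 + 1.44*k + 0.61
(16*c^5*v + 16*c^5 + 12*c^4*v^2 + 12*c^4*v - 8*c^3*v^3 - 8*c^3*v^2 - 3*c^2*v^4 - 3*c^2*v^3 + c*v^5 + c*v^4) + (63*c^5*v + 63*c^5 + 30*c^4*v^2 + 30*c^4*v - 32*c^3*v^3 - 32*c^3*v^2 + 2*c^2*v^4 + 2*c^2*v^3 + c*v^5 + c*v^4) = 79*c^5*v + 79*c^5 + 42*c^4*v^2 + 42*c^4*v - 40*c^3*v^3 - 40*c^3*v^2 - c^2*v^4 - c^2*v^3 + 2*c*v^5 + 2*c*v^4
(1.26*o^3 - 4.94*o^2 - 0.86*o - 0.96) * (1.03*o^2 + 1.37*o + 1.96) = 1.2978*o^5 - 3.362*o^4 - 5.184*o^3 - 11.8494*o^2 - 3.0008*o - 1.8816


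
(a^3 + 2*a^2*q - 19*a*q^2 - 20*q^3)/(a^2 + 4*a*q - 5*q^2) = (-a^2 + 3*a*q + 4*q^2)/(-a + q)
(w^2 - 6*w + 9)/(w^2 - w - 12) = (-w^2 + 6*w - 9)/(-w^2 + w + 12)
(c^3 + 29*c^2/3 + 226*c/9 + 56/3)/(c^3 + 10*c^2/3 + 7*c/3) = (c^2 + 22*c/3 + 8)/(c*(c + 1))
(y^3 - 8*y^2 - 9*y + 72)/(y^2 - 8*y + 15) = (y^2 - 5*y - 24)/(y - 5)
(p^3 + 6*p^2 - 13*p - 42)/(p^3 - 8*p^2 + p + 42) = (p + 7)/(p - 7)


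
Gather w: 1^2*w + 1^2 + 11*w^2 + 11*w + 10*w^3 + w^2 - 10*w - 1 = 10*w^3 + 12*w^2 + 2*w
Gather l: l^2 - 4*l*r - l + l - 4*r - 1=l^2 - 4*l*r - 4*r - 1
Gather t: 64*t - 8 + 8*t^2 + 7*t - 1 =8*t^2 + 71*t - 9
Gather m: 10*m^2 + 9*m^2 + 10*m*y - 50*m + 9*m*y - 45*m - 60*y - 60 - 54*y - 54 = 19*m^2 + m*(19*y - 95) - 114*y - 114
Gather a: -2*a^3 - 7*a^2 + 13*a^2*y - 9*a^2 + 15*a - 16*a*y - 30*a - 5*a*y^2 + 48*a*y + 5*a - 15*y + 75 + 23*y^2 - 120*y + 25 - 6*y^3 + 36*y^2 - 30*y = -2*a^3 + a^2*(13*y - 16) + a*(-5*y^2 + 32*y - 10) - 6*y^3 + 59*y^2 - 165*y + 100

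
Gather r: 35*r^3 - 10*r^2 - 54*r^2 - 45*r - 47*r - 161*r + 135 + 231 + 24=35*r^3 - 64*r^2 - 253*r + 390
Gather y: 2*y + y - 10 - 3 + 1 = 3*y - 12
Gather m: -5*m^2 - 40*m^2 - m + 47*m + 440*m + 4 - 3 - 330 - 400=-45*m^2 + 486*m - 729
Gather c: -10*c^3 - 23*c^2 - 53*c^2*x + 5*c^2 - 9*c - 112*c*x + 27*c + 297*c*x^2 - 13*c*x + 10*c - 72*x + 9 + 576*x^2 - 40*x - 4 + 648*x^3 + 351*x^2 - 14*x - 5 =-10*c^3 + c^2*(-53*x - 18) + c*(297*x^2 - 125*x + 28) + 648*x^3 + 927*x^2 - 126*x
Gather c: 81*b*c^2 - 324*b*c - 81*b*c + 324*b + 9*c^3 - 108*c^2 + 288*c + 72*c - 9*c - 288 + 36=324*b + 9*c^3 + c^2*(81*b - 108) + c*(351 - 405*b) - 252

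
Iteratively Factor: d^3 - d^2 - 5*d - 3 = (d + 1)*(d^2 - 2*d - 3) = (d - 3)*(d + 1)*(d + 1)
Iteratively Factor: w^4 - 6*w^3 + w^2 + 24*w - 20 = (w - 2)*(w^3 - 4*w^2 - 7*w + 10) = (w - 2)*(w + 2)*(w^2 - 6*w + 5) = (w - 2)*(w - 1)*(w + 2)*(w - 5)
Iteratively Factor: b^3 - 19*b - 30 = (b + 2)*(b^2 - 2*b - 15) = (b - 5)*(b + 2)*(b + 3)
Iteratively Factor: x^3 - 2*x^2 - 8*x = (x)*(x^2 - 2*x - 8) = x*(x + 2)*(x - 4)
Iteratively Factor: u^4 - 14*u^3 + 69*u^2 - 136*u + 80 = (u - 5)*(u^3 - 9*u^2 + 24*u - 16) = (u - 5)*(u - 4)*(u^2 - 5*u + 4) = (u - 5)*(u - 4)^2*(u - 1)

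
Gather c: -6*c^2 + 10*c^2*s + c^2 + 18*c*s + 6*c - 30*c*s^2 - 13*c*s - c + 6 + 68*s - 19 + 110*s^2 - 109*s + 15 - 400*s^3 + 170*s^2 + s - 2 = c^2*(10*s - 5) + c*(-30*s^2 + 5*s + 5) - 400*s^3 + 280*s^2 - 40*s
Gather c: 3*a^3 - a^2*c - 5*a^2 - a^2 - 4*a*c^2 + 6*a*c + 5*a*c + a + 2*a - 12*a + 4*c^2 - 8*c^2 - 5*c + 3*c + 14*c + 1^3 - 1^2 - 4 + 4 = 3*a^3 - 6*a^2 - 9*a + c^2*(-4*a - 4) + c*(-a^2 + 11*a + 12)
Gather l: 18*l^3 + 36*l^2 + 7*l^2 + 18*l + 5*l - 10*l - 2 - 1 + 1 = 18*l^3 + 43*l^2 + 13*l - 2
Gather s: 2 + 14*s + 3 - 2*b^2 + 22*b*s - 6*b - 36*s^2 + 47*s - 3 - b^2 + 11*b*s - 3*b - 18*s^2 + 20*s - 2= -3*b^2 - 9*b - 54*s^2 + s*(33*b + 81)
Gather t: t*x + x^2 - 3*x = t*x + x^2 - 3*x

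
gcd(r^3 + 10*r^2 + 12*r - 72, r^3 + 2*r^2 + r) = 1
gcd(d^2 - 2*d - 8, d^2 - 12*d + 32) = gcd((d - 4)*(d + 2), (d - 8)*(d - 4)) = d - 4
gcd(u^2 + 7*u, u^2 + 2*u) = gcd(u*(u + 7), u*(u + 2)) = u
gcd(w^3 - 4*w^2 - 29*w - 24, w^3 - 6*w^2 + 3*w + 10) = w + 1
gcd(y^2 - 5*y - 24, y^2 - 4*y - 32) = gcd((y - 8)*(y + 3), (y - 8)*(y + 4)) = y - 8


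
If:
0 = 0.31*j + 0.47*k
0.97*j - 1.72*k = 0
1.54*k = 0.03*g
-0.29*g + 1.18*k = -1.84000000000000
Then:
No Solution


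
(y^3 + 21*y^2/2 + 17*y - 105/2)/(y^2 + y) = (2*y^3 + 21*y^2 + 34*y - 105)/(2*y*(y + 1))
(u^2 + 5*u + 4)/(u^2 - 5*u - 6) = (u + 4)/(u - 6)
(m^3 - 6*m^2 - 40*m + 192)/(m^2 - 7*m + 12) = (m^2 - 2*m - 48)/(m - 3)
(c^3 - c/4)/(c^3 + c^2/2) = (c - 1/2)/c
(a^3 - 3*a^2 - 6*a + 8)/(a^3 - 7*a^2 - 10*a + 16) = (a - 4)/(a - 8)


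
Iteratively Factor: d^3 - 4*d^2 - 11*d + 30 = (d - 2)*(d^2 - 2*d - 15) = (d - 5)*(d - 2)*(d + 3)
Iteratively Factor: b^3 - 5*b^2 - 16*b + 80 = (b - 4)*(b^2 - b - 20) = (b - 4)*(b + 4)*(b - 5)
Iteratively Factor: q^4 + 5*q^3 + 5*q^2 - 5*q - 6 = (q + 2)*(q^3 + 3*q^2 - q - 3) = (q + 2)*(q + 3)*(q^2 - 1) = (q - 1)*(q + 2)*(q + 3)*(q + 1)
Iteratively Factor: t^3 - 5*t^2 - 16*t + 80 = (t - 4)*(t^2 - t - 20) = (t - 5)*(t - 4)*(t + 4)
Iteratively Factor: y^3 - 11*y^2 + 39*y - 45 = (y - 3)*(y^2 - 8*y + 15) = (y - 3)^2*(y - 5)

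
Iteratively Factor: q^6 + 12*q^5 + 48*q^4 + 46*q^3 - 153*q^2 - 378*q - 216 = (q + 1)*(q^5 + 11*q^4 + 37*q^3 + 9*q^2 - 162*q - 216) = (q + 1)*(q + 3)*(q^4 + 8*q^3 + 13*q^2 - 30*q - 72) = (q + 1)*(q + 3)^2*(q^3 + 5*q^2 - 2*q - 24) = (q - 2)*(q + 1)*(q + 3)^2*(q^2 + 7*q + 12) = (q - 2)*(q + 1)*(q + 3)^2*(q + 4)*(q + 3)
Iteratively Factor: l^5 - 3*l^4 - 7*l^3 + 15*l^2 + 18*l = (l + 1)*(l^4 - 4*l^3 - 3*l^2 + 18*l) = (l + 1)*(l + 2)*(l^3 - 6*l^2 + 9*l) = l*(l + 1)*(l + 2)*(l^2 - 6*l + 9) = l*(l - 3)*(l + 1)*(l + 2)*(l - 3)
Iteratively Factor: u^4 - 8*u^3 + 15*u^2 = (u)*(u^3 - 8*u^2 + 15*u) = u*(u - 3)*(u^2 - 5*u) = u*(u - 5)*(u - 3)*(u)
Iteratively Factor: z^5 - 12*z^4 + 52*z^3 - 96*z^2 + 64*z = (z - 4)*(z^4 - 8*z^3 + 20*z^2 - 16*z) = z*(z - 4)*(z^3 - 8*z^2 + 20*z - 16) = z*(z - 4)^2*(z^2 - 4*z + 4) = z*(z - 4)^2*(z - 2)*(z - 2)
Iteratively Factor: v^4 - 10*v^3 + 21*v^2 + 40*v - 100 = (v - 5)*(v^3 - 5*v^2 - 4*v + 20) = (v - 5)*(v + 2)*(v^2 - 7*v + 10) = (v - 5)^2*(v + 2)*(v - 2)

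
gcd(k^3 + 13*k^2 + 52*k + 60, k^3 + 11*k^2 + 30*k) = k^2 + 11*k + 30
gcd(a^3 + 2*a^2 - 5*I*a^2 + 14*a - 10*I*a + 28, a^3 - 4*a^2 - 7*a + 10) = a + 2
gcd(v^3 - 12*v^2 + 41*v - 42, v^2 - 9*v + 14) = v^2 - 9*v + 14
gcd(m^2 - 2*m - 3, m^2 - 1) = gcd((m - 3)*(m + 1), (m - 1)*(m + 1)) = m + 1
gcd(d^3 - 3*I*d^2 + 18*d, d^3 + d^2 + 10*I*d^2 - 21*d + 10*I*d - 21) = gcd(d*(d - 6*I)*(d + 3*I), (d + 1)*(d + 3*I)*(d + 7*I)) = d + 3*I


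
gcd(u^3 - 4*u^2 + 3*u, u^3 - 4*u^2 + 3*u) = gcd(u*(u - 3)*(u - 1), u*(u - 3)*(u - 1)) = u^3 - 4*u^2 + 3*u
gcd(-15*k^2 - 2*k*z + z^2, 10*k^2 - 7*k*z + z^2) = -5*k + z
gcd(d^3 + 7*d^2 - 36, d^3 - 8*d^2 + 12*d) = d - 2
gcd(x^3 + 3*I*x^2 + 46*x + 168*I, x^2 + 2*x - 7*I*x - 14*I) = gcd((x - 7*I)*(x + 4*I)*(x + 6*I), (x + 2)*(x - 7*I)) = x - 7*I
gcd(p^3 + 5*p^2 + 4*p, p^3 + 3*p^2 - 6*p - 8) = p^2 + 5*p + 4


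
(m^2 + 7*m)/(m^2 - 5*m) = (m + 7)/(m - 5)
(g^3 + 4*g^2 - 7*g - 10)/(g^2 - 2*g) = g + 6 + 5/g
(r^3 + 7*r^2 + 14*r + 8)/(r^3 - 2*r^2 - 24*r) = (r^2 + 3*r + 2)/(r*(r - 6))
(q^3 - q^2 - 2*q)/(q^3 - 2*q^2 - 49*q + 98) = q*(q + 1)/(q^2 - 49)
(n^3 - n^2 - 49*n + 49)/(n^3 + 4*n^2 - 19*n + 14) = (n - 7)/(n - 2)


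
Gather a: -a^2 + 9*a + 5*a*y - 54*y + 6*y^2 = -a^2 + a*(5*y + 9) + 6*y^2 - 54*y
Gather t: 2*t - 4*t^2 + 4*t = -4*t^2 + 6*t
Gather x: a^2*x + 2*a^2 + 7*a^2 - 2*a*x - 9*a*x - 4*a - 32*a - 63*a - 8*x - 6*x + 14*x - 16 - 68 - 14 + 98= 9*a^2 - 99*a + x*(a^2 - 11*a)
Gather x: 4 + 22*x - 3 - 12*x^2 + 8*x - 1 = -12*x^2 + 30*x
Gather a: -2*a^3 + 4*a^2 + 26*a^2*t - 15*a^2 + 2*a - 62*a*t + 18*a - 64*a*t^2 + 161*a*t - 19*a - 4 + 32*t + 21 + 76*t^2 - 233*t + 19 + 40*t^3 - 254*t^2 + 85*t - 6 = -2*a^3 + a^2*(26*t - 11) + a*(-64*t^2 + 99*t + 1) + 40*t^3 - 178*t^2 - 116*t + 30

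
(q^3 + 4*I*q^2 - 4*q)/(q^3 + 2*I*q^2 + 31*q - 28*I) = q*(q^2 + 4*I*q - 4)/(q^3 + 2*I*q^2 + 31*q - 28*I)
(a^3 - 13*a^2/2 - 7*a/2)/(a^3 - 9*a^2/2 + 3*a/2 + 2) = a*(a - 7)/(a^2 - 5*a + 4)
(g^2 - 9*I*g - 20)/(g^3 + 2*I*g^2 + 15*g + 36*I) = (g - 5*I)/(g^2 + 6*I*g - 9)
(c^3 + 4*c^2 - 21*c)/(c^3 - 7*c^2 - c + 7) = c*(c^2 + 4*c - 21)/(c^3 - 7*c^2 - c + 7)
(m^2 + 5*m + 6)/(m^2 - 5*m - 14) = (m + 3)/(m - 7)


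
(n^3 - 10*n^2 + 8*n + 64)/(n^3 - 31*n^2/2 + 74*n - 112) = 2*(n + 2)/(2*n - 7)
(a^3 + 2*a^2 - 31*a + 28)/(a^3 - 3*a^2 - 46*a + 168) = (a - 1)/(a - 6)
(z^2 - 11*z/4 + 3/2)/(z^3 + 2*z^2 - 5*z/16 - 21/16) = 4*(z - 2)/(4*z^2 + 11*z + 7)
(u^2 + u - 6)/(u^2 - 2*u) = (u + 3)/u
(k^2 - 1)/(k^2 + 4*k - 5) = (k + 1)/(k + 5)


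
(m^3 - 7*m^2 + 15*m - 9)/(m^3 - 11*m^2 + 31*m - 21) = (m - 3)/(m - 7)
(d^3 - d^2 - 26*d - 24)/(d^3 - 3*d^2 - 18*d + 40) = (d^2 - 5*d - 6)/(d^2 - 7*d + 10)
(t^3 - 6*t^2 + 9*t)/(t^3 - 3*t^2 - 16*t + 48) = t*(t - 3)/(t^2 - 16)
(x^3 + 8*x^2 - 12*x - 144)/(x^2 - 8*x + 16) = (x^2 + 12*x + 36)/(x - 4)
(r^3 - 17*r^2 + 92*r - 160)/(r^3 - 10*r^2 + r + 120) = (r - 4)/(r + 3)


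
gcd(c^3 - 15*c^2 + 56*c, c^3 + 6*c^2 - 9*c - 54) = 1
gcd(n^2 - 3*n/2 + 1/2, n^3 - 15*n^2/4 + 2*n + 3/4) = n - 1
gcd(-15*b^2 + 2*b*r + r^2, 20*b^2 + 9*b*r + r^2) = 5*b + r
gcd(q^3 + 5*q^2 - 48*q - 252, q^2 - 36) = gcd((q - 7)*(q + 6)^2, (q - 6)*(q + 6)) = q + 6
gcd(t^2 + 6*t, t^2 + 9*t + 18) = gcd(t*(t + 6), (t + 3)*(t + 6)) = t + 6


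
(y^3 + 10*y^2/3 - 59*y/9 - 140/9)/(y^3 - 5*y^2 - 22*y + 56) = (9*y^2 - 6*y - 35)/(9*(y^2 - 9*y + 14))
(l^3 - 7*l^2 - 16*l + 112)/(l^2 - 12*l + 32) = (l^2 - 3*l - 28)/(l - 8)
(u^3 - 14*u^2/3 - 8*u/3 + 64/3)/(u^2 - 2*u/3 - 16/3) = u - 4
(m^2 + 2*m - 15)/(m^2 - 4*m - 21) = (-m^2 - 2*m + 15)/(-m^2 + 4*m + 21)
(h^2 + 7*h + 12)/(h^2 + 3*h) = (h + 4)/h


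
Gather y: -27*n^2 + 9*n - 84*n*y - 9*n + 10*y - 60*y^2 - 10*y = -27*n^2 - 84*n*y - 60*y^2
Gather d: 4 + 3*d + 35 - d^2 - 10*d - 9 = -d^2 - 7*d + 30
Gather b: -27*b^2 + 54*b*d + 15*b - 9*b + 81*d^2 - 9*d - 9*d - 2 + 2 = -27*b^2 + b*(54*d + 6) + 81*d^2 - 18*d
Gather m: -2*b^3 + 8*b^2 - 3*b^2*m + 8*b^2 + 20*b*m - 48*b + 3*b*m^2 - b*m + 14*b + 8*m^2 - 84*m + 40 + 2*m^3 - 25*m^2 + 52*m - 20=-2*b^3 + 16*b^2 - 34*b + 2*m^3 + m^2*(3*b - 17) + m*(-3*b^2 + 19*b - 32) + 20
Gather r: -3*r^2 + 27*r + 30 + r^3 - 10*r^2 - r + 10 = r^3 - 13*r^2 + 26*r + 40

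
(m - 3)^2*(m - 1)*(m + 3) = m^4 - 4*m^3 - 6*m^2 + 36*m - 27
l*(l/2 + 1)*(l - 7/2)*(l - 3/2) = l^4/2 - 3*l^3/2 - 19*l^2/8 + 21*l/4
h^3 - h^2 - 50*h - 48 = (h - 8)*(h + 1)*(h + 6)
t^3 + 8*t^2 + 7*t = t*(t + 1)*(t + 7)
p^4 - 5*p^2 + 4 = (p - 2)*(p - 1)*(p + 1)*(p + 2)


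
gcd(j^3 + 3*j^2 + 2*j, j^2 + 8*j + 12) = j + 2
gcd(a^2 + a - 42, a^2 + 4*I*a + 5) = 1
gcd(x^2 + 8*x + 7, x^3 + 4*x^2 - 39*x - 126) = x + 7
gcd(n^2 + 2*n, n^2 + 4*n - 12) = 1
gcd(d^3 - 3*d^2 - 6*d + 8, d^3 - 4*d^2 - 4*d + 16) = d^2 - 2*d - 8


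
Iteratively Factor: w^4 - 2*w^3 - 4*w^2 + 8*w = (w + 2)*(w^3 - 4*w^2 + 4*w) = w*(w + 2)*(w^2 - 4*w + 4) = w*(w - 2)*(w + 2)*(w - 2)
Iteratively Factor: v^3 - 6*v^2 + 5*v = (v - 1)*(v^2 - 5*v) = (v - 5)*(v - 1)*(v)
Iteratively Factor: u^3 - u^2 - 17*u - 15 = (u + 1)*(u^2 - 2*u - 15) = (u - 5)*(u + 1)*(u + 3)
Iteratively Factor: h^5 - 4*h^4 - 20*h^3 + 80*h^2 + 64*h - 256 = (h - 2)*(h^4 - 2*h^3 - 24*h^2 + 32*h + 128) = (h - 2)*(h + 2)*(h^3 - 4*h^2 - 16*h + 64) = (h - 4)*(h - 2)*(h + 2)*(h^2 - 16) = (h - 4)^2*(h - 2)*(h + 2)*(h + 4)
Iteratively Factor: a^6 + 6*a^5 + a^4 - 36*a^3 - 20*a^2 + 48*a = (a - 1)*(a^5 + 7*a^4 + 8*a^3 - 28*a^2 - 48*a) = (a - 1)*(a + 2)*(a^4 + 5*a^3 - 2*a^2 - 24*a) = (a - 2)*(a - 1)*(a + 2)*(a^3 + 7*a^2 + 12*a) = (a - 2)*(a - 1)*(a + 2)*(a + 4)*(a^2 + 3*a) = a*(a - 2)*(a - 1)*(a + 2)*(a + 4)*(a + 3)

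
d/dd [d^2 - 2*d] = 2*d - 2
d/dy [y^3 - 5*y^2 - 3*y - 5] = 3*y^2 - 10*y - 3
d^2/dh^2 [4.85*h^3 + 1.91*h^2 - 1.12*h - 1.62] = 29.1*h + 3.82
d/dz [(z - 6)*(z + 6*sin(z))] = z + (z - 6)*(6*cos(z) + 1) + 6*sin(z)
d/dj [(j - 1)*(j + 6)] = 2*j + 5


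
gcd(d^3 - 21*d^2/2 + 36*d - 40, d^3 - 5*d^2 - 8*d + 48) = d^2 - 8*d + 16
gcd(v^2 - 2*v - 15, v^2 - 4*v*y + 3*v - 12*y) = v + 3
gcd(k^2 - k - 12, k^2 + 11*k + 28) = 1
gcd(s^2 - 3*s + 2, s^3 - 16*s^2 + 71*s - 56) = s - 1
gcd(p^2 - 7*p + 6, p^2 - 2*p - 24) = p - 6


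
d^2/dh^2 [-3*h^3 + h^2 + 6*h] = 2 - 18*h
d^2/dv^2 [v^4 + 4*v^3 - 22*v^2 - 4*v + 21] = 12*v^2 + 24*v - 44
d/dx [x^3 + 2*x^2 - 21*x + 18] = 3*x^2 + 4*x - 21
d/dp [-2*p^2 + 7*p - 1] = 7 - 4*p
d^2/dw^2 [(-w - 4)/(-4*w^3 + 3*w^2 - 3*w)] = 6*(16*w^5 + 116*w^4 - 129*w^3 + 84*w^2 - 36*w + 12)/(w^3*(64*w^6 - 144*w^5 + 252*w^4 - 243*w^3 + 189*w^2 - 81*w + 27))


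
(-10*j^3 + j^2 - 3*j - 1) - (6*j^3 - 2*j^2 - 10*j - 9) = -16*j^3 + 3*j^2 + 7*j + 8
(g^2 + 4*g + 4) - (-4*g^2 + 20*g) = 5*g^2 - 16*g + 4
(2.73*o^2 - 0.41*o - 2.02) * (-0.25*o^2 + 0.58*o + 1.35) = -0.6825*o^4 + 1.6859*o^3 + 3.9527*o^2 - 1.7251*o - 2.727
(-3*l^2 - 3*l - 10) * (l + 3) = -3*l^3 - 12*l^2 - 19*l - 30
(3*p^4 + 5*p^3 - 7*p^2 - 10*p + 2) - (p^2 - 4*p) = 3*p^4 + 5*p^3 - 8*p^2 - 6*p + 2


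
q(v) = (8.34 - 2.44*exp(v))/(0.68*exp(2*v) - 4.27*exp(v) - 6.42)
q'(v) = (8.34 - 2.44*exp(v))*(-1.36*exp(2*v) + 4.27*exp(v))/(0.68*exp(2*v) - 4.27*exp(v) - 6.42)^2 - 2.44*exp(v)/(0.68*exp(2*v) - 4.27*exp(v) - 6.42) = (1.6592*exp(2*v) - 11.3424*exp(v) + 51.2766)*exp(v)/(0.4624*exp(4*v) - 5.8072*exp(3*v) + 9.5017*exp(2*v) + 54.8268*exp(v) + 41.2164)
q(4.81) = -0.03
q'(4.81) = 0.03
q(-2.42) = -1.20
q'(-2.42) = 0.10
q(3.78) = -0.09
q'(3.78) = 0.10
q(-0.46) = -0.77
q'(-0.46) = 0.36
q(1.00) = -0.13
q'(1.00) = 0.53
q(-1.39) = -1.04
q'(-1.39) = 0.22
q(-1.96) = -1.14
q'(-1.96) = 0.14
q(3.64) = -0.10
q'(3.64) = 0.12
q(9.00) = 0.00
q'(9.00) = 0.00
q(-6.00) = -1.30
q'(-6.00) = 0.00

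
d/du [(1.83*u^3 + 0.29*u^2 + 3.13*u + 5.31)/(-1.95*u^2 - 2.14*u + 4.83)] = (-3.5685*u^4 - 7.8324*u^3 + 31.9996*u^2 + 23.5104*u + 26.4813)/(3.8025*u^4 + 8.346*u^3 - 14.2574*u^2 - 20.6724*u + 23.3289)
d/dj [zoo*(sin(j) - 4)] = zoo*cos(j)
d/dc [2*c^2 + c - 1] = 4*c + 1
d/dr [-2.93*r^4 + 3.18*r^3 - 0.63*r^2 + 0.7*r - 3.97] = -11.72*r^3 + 9.54*r^2 - 1.26*r + 0.7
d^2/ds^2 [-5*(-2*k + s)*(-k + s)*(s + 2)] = 30*k - 30*s - 20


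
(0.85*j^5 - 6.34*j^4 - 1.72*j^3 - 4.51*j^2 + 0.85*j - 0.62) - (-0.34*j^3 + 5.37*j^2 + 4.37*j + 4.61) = 0.85*j^5 - 6.34*j^4 - 1.38*j^3 - 9.88*j^2 - 3.52*j - 5.23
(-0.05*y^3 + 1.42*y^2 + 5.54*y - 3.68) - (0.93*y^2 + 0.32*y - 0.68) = -0.05*y^3 + 0.49*y^2 + 5.22*y - 3.0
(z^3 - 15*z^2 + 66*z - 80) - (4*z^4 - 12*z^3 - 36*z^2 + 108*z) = -4*z^4 + 13*z^3 + 21*z^2 - 42*z - 80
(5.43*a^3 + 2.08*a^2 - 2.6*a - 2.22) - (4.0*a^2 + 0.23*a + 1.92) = 5.43*a^3 - 1.92*a^2 - 2.83*a - 4.14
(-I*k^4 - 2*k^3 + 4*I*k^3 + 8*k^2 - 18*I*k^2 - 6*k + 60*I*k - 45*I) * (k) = -I*k^5 - 2*k^4 + 4*I*k^4 + 8*k^3 - 18*I*k^3 - 6*k^2 + 60*I*k^2 - 45*I*k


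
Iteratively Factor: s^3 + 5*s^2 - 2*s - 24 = (s + 3)*(s^2 + 2*s - 8) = (s + 3)*(s + 4)*(s - 2)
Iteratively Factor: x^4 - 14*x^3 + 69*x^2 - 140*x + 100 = (x - 2)*(x^3 - 12*x^2 + 45*x - 50) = (x - 5)*(x - 2)*(x^2 - 7*x + 10) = (x - 5)*(x - 2)^2*(x - 5)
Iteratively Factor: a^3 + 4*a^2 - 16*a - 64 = (a - 4)*(a^2 + 8*a + 16) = (a - 4)*(a + 4)*(a + 4)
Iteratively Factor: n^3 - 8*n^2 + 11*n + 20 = (n - 4)*(n^2 - 4*n - 5) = (n - 5)*(n - 4)*(n + 1)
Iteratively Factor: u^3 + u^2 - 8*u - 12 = (u + 2)*(u^2 - u - 6) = (u - 3)*(u + 2)*(u + 2)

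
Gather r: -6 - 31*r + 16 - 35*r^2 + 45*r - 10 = -35*r^2 + 14*r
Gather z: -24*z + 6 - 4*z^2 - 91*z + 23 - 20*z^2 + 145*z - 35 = -24*z^2 + 30*z - 6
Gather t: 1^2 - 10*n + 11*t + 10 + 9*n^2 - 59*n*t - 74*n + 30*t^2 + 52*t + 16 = 9*n^2 - 84*n + 30*t^2 + t*(63 - 59*n) + 27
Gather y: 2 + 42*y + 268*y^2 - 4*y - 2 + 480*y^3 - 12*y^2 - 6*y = 480*y^3 + 256*y^2 + 32*y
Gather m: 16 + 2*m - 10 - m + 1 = m + 7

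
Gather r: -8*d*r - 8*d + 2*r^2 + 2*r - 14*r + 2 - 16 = -8*d + 2*r^2 + r*(-8*d - 12) - 14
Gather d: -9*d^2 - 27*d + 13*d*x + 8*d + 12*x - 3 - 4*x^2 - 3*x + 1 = -9*d^2 + d*(13*x - 19) - 4*x^2 + 9*x - 2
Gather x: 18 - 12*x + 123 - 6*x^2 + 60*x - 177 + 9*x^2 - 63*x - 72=3*x^2 - 15*x - 108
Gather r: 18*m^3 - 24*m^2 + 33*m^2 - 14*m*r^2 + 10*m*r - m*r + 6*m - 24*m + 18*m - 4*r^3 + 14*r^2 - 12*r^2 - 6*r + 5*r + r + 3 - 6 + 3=18*m^3 + 9*m^2 + 9*m*r - 4*r^3 + r^2*(2 - 14*m)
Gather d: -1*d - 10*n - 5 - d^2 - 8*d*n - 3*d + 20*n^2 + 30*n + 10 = -d^2 + d*(-8*n - 4) + 20*n^2 + 20*n + 5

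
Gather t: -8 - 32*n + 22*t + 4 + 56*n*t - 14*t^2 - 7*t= -32*n - 14*t^2 + t*(56*n + 15) - 4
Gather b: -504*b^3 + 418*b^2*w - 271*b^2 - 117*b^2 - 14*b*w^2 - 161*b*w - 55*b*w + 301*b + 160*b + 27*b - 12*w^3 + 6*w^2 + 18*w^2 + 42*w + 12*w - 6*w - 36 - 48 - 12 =-504*b^3 + b^2*(418*w - 388) + b*(-14*w^2 - 216*w + 488) - 12*w^3 + 24*w^2 + 48*w - 96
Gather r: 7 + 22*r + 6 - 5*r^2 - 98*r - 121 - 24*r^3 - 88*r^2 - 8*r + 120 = -24*r^3 - 93*r^2 - 84*r + 12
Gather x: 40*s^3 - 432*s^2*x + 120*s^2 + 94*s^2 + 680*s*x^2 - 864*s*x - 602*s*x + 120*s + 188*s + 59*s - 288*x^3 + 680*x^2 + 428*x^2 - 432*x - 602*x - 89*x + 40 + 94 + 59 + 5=40*s^3 + 214*s^2 + 367*s - 288*x^3 + x^2*(680*s + 1108) + x*(-432*s^2 - 1466*s - 1123) + 198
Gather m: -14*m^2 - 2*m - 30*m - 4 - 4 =-14*m^2 - 32*m - 8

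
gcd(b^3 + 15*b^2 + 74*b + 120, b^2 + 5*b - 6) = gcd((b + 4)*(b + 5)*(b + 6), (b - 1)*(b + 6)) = b + 6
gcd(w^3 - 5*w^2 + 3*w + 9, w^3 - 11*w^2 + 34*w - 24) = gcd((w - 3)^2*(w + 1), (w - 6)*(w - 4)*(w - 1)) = 1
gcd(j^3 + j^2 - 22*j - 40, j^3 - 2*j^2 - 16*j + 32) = j + 4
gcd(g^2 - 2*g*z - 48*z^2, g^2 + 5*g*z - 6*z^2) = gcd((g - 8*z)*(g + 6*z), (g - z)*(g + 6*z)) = g + 6*z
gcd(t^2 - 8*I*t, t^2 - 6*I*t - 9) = 1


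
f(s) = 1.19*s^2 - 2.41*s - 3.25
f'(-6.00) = -16.69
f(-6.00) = 54.05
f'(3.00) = 4.73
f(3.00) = 0.23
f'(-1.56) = -6.12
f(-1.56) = 3.41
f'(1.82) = 1.92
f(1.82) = -3.69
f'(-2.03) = -7.24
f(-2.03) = 6.55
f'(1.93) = 2.18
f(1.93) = -3.47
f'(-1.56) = -6.12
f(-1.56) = 3.41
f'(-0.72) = -4.12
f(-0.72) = -0.90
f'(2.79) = 4.23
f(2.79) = -0.71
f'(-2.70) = -8.84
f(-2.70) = 11.93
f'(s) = 2.38*s - 2.41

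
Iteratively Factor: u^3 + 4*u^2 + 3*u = (u)*(u^2 + 4*u + 3) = u*(u + 3)*(u + 1)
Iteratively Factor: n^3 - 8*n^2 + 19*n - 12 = (n - 1)*(n^2 - 7*n + 12) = (n - 3)*(n - 1)*(n - 4)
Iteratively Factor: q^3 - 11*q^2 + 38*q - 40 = (q - 2)*(q^2 - 9*q + 20) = (q - 4)*(q - 2)*(q - 5)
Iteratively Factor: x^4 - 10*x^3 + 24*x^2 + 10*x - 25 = (x - 1)*(x^3 - 9*x^2 + 15*x + 25) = (x - 5)*(x - 1)*(x^2 - 4*x - 5) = (x - 5)^2*(x - 1)*(x + 1)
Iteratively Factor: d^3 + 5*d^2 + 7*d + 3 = (d + 1)*(d^2 + 4*d + 3) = (d + 1)^2*(d + 3)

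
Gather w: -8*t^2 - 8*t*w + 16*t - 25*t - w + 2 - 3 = -8*t^2 - 9*t + w*(-8*t - 1) - 1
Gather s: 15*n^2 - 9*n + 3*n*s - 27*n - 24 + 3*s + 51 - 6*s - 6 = 15*n^2 - 36*n + s*(3*n - 3) + 21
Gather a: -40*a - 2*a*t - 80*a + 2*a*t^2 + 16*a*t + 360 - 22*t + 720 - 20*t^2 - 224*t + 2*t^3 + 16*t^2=a*(2*t^2 + 14*t - 120) + 2*t^3 - 4*t^2 - 246*t + 1080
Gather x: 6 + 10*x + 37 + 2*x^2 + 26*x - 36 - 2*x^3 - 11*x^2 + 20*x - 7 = -2*x^3 - 9*x^2 + 56*x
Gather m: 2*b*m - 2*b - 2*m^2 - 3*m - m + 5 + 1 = -2*b - 2*m^2 + m*(2*b - 4) + 6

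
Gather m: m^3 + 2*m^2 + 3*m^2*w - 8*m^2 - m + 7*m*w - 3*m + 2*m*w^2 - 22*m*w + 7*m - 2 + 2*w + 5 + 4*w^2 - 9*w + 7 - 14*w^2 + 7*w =m^3 + m^2*(3*w - 6) + m*(2*w^2 - 15*w + 3) - 10*w^2 + 10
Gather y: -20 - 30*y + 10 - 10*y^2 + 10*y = -10*y^2 - 20*y - 10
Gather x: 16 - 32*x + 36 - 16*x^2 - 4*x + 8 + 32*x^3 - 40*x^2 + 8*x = 32*x^3 - 56*x^2 - 28*x + 60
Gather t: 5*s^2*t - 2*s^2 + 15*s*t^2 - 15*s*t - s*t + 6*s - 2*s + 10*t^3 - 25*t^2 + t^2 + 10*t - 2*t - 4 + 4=-2*s^2 + 4*s + 10*t^3 + t^2*(15*s - 24) + t*(5*s^2 - 16*s + 8)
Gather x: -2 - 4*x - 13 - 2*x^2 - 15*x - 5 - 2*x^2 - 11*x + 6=-4*x^2 - 30*x - 14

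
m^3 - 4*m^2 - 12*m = m*(m - 6)*(m + 2)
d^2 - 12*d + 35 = (d - 7)*(d - 5)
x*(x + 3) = x^2 + 3*x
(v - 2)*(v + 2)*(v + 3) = v^3 + 3*v^2 - 4*v - 12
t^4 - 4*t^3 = t^3*(t - 4)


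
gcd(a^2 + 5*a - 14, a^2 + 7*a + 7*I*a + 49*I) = a + 7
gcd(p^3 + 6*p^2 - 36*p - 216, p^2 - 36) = p^2 - 36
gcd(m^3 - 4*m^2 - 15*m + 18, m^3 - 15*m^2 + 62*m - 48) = m^2 - 7*m + 6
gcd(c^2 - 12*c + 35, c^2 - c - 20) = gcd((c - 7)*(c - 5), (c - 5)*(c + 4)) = c - 5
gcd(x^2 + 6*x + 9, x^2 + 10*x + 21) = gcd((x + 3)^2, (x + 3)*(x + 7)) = x + 3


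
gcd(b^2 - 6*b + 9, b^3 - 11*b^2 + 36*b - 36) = b - 3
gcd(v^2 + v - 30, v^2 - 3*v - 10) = v - 5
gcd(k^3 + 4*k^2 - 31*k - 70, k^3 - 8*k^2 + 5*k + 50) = k^2 - 3*k - 10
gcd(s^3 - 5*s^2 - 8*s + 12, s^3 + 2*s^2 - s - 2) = s^2 + s - 2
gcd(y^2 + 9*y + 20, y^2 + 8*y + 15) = y + 5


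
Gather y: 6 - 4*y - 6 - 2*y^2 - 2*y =-2*y^2 - 6*y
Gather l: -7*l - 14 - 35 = -7*l - 49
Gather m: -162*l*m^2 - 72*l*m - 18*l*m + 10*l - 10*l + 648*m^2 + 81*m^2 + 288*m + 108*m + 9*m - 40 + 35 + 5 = m^2*(729 - 162*l) + m*(405 - 90*l)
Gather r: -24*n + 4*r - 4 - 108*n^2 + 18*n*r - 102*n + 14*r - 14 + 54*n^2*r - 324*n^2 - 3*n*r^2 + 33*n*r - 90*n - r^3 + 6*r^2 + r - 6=-432*n^2 - 216*n - r^3 + r^2*(6 - 3*n) + r*(54*n^2 + 51*n + 19) - 24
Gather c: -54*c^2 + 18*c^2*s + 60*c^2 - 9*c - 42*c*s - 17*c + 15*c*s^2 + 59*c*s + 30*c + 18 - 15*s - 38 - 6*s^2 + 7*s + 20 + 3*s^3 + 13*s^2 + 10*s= c^2*(18*s + 6) + c*(15*s^2 + 17*s + 4) + 3*s^3 + 7*s^2 + 2*s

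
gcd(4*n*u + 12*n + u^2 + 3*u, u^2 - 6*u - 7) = 1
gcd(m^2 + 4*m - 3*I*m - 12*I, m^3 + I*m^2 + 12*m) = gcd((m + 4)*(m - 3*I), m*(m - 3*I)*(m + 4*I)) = m - 3*I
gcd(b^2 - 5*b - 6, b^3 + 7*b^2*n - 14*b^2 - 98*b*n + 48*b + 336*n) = b - 6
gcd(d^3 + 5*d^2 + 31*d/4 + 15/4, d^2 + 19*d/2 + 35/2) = d + 5/2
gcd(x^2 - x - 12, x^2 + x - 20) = x - 4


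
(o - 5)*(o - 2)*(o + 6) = o^3 - o^2 - 32*o + 60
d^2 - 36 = (d - 6)*(d + 6)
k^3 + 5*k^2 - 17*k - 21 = (k - 3)*(k + 1)*(k + 7)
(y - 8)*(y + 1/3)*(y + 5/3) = y^3 - 6*y^2 - 139*y/9 - 40/9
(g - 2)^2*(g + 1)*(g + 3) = g^4 - 9*g^2 + 4*g + 12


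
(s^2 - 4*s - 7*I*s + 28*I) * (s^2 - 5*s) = s^4 - 9*s^3 - 7*I*s^3 + 20*s^2 + 63*I*s^2 - 140*I*s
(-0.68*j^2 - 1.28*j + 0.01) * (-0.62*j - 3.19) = 0.4216*j^3 + 2.9628*j^2 + 4.077*j - 0.0319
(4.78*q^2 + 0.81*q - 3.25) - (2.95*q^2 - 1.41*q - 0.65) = 1.83*q^2 + 2.22*q - 2.6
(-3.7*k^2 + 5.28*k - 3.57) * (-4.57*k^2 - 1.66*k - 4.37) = 16.909*k^4 - 17.9876*k^3 + 23.7191*k^2 - 17.1474*k + 15.6009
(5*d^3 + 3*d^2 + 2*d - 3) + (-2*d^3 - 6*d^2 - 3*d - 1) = 3*d^3 - 3*d^2 - d - 4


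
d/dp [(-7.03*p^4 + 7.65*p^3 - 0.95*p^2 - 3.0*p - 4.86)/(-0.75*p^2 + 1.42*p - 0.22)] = (10.545*p^5 - 35.6853*p^4 + 27.9124*p^3 - 8.648*p^2 - 6.872*p + 7.5612)/(0.5625*p^4 - 2.13*p^3 + 2.3464*p^2 - 0.6248*p + 0.0484)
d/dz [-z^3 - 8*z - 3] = -3*z^2 - 8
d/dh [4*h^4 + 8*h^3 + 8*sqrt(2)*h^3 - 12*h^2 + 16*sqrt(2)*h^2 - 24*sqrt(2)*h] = 16*h^3 + 24*h^2 + 24*sqrt(2)*h^2 - 24*h + 32*sqrt(2)*h - 24*sqrt(2)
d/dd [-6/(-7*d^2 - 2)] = -84*d/(7*d^2 + 2)^2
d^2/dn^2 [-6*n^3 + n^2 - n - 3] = 2 - 36*n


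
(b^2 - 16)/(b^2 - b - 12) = (b + 4)/(b + 3)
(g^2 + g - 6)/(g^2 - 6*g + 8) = (g + 3)/(g - 4)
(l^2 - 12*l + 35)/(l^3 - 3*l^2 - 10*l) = (l - 7)/(l*(l + 2))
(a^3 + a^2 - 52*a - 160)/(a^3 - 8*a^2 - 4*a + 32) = (a^2 + 9*a + 20)/(a^2 - 4)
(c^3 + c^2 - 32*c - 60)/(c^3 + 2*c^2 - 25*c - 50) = (c - 6)/(c - 5)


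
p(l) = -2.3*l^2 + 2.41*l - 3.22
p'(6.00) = -25.19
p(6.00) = -71.56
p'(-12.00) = 57.61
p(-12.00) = -363.34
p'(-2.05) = 11.84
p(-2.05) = -17.83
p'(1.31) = -3.62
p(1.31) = -4.01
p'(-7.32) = 36.08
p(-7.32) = -144.10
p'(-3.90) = 20.35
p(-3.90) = -47.60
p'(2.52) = -9.18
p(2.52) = -11.75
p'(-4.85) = 24.72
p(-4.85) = -69.01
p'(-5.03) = 25.55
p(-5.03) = -73.53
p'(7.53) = -32.23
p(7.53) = -115.48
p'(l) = 2.41 - 4.6*l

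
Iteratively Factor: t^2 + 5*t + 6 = (t + 3)*(t + 2)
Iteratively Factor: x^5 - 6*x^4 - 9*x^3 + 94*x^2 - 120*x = (x)*(x^4 - 6*x^3 - 9*x^2 + 94*x - 120) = x*(x - 2)*(x^3 - 4*x^2 - 17*x + 60) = x*(x - 5)*(x - 2)*(x^2 + x - 12) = x*(x - 5)*(x - 2)*(x + 4)*(x - 3)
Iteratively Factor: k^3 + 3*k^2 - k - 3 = (k + 3)*(k^2 - 1) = (k + 1)*(k + 3)*(k - 1)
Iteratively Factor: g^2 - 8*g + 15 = (g - 5)*(g - 3)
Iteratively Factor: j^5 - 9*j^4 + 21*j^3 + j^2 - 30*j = (j)*(j^4 - 9*j^3 + 21*j^2 + j - 30) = j*(j + 1)*(j^3 - 10*j^2 + 31*j - 30) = j*(j - 5)*(j + 1)*(j^2 - 5*j + 6) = j*(j - 5)*(j - 3)*(j + 1)*(j - 2)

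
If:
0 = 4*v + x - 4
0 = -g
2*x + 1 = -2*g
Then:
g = 0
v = 9/8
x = -1/2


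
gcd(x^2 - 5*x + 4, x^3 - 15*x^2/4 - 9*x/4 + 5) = x^2 - 5*x + 4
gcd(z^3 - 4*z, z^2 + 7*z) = z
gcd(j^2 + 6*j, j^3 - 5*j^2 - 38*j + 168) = j + 6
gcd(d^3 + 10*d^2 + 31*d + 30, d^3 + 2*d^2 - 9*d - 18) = d^2 + 5*d + 6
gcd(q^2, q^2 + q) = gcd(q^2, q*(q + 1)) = q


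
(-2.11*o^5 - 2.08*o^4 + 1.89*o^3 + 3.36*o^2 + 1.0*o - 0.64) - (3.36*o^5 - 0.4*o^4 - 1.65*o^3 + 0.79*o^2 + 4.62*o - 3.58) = -5.47*o^5 - 1.68*o^4 + 3.54*o^3 + 2.57*o^2 - 3.62*o + 2.94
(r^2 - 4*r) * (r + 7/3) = r^3 - 5*r^2/3 - 28*r/3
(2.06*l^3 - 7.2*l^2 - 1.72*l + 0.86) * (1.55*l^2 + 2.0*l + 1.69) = 3.193*l^5 - 7.04*l^4 - 13.5846*l^3 - 14.275*l^2 - 1.1868*l + 1.4534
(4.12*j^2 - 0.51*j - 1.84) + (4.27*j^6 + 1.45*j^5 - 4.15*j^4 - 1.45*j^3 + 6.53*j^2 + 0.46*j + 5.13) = 4.27*j^6 + 1.45*j^5 - 4.15*j^4 - 1.45*j^3 + 10.65*j^2 - 0.05*j + 3.29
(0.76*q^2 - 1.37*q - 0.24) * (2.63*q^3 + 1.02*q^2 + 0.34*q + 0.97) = 1.9988*q^5 - 2.8279*q^4 - 1.7702*q^3 + 0.0265999999999999*q^2 - 1.4105*q - 0.2328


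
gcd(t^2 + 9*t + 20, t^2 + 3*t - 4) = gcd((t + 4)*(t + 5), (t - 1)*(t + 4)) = t + 4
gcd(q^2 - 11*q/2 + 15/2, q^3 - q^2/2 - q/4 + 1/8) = 1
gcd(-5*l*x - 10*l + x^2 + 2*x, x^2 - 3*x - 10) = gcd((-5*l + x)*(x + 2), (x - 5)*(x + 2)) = x + 2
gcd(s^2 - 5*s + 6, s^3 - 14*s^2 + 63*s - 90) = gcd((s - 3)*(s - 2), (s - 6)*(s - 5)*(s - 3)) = s - 3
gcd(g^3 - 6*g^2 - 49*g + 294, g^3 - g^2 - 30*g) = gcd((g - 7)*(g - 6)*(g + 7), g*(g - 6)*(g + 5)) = g - 6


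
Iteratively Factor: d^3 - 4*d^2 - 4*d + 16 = (d + 2)*(d^2 - 6*d + 8) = (d - 4)*(d + 2)*(d - 2)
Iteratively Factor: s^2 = (s)*(s)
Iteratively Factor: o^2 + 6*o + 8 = (o + 4)*(o + 2)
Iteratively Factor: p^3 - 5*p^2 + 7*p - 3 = (p - 1)*(p^2 - 4*p + 3) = (p - 3)*(p - 1)*(p - 1)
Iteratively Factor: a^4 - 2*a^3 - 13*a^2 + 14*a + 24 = (a + 3)*(a^3 - 5*a^2 + 2*a + 8) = (a - 4)*(a + 3)*(a^2 - a - 2) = (a - 4)*(a - 2)*(a + 3)*(a + 1)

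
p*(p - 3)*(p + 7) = p^3 + 4*p^2 - 21*p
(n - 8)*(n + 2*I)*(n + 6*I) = n^3 - 8*n^2 + 8*I*n^2 - 12*n - 64*I*n + 96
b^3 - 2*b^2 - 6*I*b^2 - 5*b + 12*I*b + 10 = (b - 2)*(b - 5*I)*(b - I)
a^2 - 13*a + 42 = (a - 7)*(a - 6)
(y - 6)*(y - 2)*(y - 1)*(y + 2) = y^4 - 7*y^3 + 2*y^2 + 28*y - 24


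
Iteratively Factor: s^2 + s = (s + 1)*(s)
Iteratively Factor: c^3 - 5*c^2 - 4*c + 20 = (c + 2)*(c^2 - 7*c + 10) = (c - 5)*(c + 2)*(c - 2)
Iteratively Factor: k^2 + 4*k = (k)*(k + 4)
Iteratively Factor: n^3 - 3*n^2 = (n)*(n^2 - 3*n) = n^2*(n - 3)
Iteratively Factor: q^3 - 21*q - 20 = (q + 1)*(q^2 - q - 20) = (q - 5)*(q + 1)*(q + 4)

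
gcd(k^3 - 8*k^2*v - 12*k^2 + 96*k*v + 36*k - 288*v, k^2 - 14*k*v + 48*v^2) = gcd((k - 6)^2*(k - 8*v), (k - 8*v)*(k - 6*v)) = -k + 8*v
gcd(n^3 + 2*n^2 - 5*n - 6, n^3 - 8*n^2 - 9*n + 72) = n + 3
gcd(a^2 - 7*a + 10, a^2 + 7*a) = 1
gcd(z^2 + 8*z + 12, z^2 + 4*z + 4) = z + 2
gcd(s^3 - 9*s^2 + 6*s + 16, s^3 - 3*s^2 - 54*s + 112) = s^2 - 10*s + 16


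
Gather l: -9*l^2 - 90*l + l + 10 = -9*l^2 - 89*l + 10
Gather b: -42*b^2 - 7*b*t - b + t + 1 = -42*b^2 + b*(-7*t - 1) + t + 1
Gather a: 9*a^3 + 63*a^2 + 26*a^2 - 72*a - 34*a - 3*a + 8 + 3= 9*a^3 + 89*a^2 - 109*a + 11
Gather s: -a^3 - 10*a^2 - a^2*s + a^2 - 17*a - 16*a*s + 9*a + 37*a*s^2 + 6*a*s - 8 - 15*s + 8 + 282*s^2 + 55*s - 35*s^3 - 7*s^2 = -a^3 - 9*a^2 - 8*a - 35*s^3 + s^2*(37*a + 275) + s*(-a^2 - 10*a + 40)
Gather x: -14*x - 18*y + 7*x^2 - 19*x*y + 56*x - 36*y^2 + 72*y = 7*x^2 + x*(42 - 19*y) - 36*y^2 + 54*y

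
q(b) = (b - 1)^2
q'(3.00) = 4.00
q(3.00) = 4.00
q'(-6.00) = -14.00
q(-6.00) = 49.00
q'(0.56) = -0.88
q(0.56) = 0.19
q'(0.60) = -0.80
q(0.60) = 0.16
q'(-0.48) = -2.96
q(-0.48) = 2.19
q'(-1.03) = -4.06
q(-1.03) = 4.12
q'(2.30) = 2.60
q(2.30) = 1.69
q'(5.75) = 9.50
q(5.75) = 22.56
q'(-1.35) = -4.70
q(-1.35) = 5.52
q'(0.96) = -0.08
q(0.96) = 0.00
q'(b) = 2*b - 2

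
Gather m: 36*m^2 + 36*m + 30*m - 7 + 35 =36*m^2 + 66*m + 28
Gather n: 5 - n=5 - n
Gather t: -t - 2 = -t - 2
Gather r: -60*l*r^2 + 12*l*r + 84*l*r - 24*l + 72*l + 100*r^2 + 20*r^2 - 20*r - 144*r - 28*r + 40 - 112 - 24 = 48*l + r^2*(120 - 60*l) + r*(96*l - 192) - 96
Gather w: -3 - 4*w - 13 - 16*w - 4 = -20*w - 20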